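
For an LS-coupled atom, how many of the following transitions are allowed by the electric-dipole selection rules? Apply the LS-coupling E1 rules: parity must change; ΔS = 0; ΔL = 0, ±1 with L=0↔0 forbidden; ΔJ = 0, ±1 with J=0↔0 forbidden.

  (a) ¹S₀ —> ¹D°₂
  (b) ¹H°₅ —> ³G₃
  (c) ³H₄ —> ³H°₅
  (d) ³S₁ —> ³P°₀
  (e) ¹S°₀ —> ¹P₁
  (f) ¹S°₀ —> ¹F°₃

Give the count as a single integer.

(a) forbidden (ΔL, ΔJ fail)
(b) forbidden (ΔS, ΔJ fail)
(c) allowed
(d) allowed
(e) allowed
(f) forbidden (parity, ΔL, ΔJ fail)
Total allowed: 3 of 6.

3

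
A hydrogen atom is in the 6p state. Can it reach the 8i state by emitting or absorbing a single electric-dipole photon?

forbidden

Δl = 6 − 1 = +5; the E1 rule Δl = ±1 is fails.
The transition is electric-dipole forbidden.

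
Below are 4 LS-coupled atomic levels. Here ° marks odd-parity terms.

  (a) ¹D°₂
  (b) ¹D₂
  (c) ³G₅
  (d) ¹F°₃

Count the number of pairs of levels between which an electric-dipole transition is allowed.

2

(a)–(b): allowed.
(a)–(c): forbidden (ΔS, ΔL, ΔJ).
(a)–(d): forbidden (parity).
(b)–(c): forbidden (parity, ΔS, ΔL, ΔJ).
(b)–(d): allowed.
(c)–(d): forbidden (ΔS, ΔJ).
Allowed pairs: 2 of 6.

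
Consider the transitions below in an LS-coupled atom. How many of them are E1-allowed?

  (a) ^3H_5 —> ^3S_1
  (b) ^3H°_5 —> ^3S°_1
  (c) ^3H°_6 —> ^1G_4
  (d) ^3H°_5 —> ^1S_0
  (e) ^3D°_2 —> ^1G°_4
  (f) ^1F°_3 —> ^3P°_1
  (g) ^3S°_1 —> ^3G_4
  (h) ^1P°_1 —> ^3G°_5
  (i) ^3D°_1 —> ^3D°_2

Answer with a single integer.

0

(a) forbidden (parity, ΔL, ΔJ fail)
(b) forbidden (parity, ΔL, ΔJ fail)
(c) forbidden (ΔS, ΔJ fail)
(d) forbidden (ΔS, ΔL, ΔJ fail)
(e) forbidden (parity, ΔS, ΔL, ΔJ fail)
(f) forbidden (parity, ΔS, ΔL, ΔJ fail)
(g) forbidden (ΔL, ΔJ fail)
(h) forbidden (parity, ΔS, ΔL, ΔJ fail)
(i) forbidden (parity fails)
Total allowed: 0 of 9.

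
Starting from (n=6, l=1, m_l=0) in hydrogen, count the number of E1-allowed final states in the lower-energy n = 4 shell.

E1 requires Δl = ±1, so l_f ∈ {0, 2}; with 0 ≤ l_f ≤ n_f−1 = 3, the allowed l_f values are {0, 2}.
For l_f = 0: m_f ∈ {m_i−1, m_i, m_i+1} ∩ [−0, 0] = {0} → 1 state.
For l_f = 2: m_f ∈ {m_i−1, m_i, m_i+1} ∩ [−2, 2] = {-1, 0, 1} → 3 states.
Total: 4.

4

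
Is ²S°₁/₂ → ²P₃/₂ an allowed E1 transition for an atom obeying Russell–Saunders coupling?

Parity must change: odd → even — satisfied.
ΔS = 0: S: 1/2 → 1/2 — satisfied.
ΔL = 0, ±1 (not L=0↔0): L: 0 → 1, ΔL = +1 — satisfied.
ΔJ = 0, ±1 (not J=0↔0): J: 1/2 → 3/2, ΔJ = +1 — satisfied.
All four E1 rules are satisfied.

allowed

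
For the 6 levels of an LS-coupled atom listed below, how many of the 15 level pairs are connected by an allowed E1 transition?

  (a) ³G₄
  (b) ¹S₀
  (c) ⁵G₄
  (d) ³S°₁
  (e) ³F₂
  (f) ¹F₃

(a)–(b): forbidden (parity, ΔS, ΔL, ΔJ).
(a)–(c): forbidden (parity, ΔS).
(a)–(d): forbidden (ΔL, ΔJ).
(a)–(e): forbidden (parity, ΔJ).
(a)–(f): forbidden (parity, ΔS).
(b)–(c): forbidden (parity, ΔS, ΔL, ΔJ).
(b)–(d): forbidden (ΔS, ΔL).
(b)–(e): forbidden (parity, ΔS, ΔL, ΔJ).
(b)–(f): forbidden (parity, ΔL, ΔJ).
(c)–(d): forbidden (ΔS, ΔL, ΔJ).
(c)–(e): forbidden (parity, ΔS, ΔJ).
(c)–(f): forbidden (parity, ΔS).
(d)–(e): forbidden (ΔL).
(d)–(f): forbidden (ΔS, ΔL, ΔJ).
(e)–(f): forbidden (parity, ΔS).
Allowed pairs: 0 of 15.

0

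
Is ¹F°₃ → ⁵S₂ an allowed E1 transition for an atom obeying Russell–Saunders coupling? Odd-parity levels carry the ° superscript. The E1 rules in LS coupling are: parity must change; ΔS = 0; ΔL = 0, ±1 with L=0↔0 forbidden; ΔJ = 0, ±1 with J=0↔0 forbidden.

forbidden

Parity must change: odd → even — passes.
ΔS = 0: S: 0 → 2 — fails.
ΔL = 0, ±1 (not L=0↔0): L: 3 → 0, ΔL = -3 — fails.
ΔJ = 0, ±1 (not J=0↔0): J: 3 → 2, ΔJ = -1 — passes.
Rule(s) violated: ΔS, ΔL.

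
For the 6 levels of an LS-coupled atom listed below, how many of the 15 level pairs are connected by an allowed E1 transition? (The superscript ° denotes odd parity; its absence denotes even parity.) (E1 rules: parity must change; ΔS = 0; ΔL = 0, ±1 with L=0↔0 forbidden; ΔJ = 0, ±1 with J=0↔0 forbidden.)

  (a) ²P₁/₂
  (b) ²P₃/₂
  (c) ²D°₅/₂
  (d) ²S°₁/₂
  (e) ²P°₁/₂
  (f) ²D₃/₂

(a)–(b): forbidden (parity).
(a)–(c): forbidden (ΔJ).
(a)–(d): allowed.
(a)–(e): allowed.
(a)–(f): forbidden (parity).
(b)–(c): allowed.
(b)–(d): allowed.
(b)–(e): allowed.
(b)–(f): forbidden (parity).
(c)–(d): forbidden (parity, ΔL, ΔJ).
(c)–(e): forbidden (parity, ΔJ).
(c)–(f): allowed.
(d)–(e): forbidden (parity).
(d)–(f): forbidden (ΔL).
(e)–(f): allowed.
Allowed pairs: 7 of 15.

7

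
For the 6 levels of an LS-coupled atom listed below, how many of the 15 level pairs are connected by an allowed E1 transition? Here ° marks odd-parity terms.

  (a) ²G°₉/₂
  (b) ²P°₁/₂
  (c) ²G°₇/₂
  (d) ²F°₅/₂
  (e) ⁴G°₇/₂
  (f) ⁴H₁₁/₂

(a)–(b): forbidden (parity, ΔL, ΔJ).
(a)–(c): forbidden (parity).
(a)–(d): forbidden (parity, ΔJ).
(a)–(e): forbidden (parity, ΔS).
(a)–(f): forbidden (ΔS).
(b)–(c): forbidden (parity, ΔL, ΔJ).
(b)–(d): forbidden (parity, ΔL, ΔJ).
(b)–(e): forbidden (parity, ΔS, ΔL, ΔJ).
(b)–(f): forbidden (ΔS, ΔL, ΔJ).
(c)–(d): forbidden (parity).
(c)–(e): forbidden (parity, ΔS).
(c)–(f): forbidden (ΔS, ΔJ).
(d)–(e): forbidden (parity, ΔS).
(d)–(f): forbidden (ΔS, ΔL, ΔJ).
(e)–(f): forbidden (ΔJ).
Allowed pairs: 0 of 15.

0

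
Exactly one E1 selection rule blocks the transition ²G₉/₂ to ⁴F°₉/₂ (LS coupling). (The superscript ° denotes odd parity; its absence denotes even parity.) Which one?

Reading off the term symbols: S 1/2→3/2, L 4→3, J 9/2→9/2, parity even→odd.
Parity must change: even → odd — ok.
ΔS = 0: S: 1/2 → 3/2 — fails.
ΔL = 0, ±1 (not L=0↔0): L: 4 → 3, ΔL = -1 — ok.
ΔJ = 0, ±1 (not J=0↔0): J: 9/2 → 9/2, ΔJ = +0 — ok.

the ΔS = 0 rule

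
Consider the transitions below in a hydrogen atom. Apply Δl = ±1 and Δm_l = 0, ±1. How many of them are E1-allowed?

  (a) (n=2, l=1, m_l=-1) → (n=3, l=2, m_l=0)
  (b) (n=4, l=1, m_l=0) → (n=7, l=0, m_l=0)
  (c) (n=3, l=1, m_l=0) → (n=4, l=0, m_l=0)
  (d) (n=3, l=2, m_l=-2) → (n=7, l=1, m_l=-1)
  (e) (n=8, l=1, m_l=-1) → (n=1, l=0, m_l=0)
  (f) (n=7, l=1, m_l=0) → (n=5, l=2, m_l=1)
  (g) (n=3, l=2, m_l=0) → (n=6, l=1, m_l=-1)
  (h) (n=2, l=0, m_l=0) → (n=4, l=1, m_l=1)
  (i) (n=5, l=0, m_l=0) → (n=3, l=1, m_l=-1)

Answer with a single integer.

9

(a) allowed
(b) allowed
(c) allowed
(d) allowed
(e) allowed
(f) allowed
(g) allowed
(h) allowed
(i) allowed
Total allowed: 9 of 9.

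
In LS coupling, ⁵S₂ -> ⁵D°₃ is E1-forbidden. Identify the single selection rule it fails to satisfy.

Initial level: S=2, L=0, J=2, parity even. Final level: S=2, L=2, J=3, parity odd.
Parity must change: even → odd — ✓.
ΔL = 0, ±1 (not L=0↔0): L: 0 → 2, ΔL = +2 — ✗.
ΔS = 0: S: 2 → 2 — ✓.
ΔJ = 0, ±1 (not J=0↔0): J: 2 → 3, ΔJ = +1 — ✓.

the ΔL = 0, ±1 rule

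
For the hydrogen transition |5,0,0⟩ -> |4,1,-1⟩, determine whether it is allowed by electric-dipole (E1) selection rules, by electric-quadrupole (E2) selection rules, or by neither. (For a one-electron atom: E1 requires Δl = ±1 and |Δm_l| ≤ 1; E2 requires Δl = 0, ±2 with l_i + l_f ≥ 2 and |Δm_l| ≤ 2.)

Δl = 1 − 0 = +1; l_i + l_f = 1.
Δm_l = -1.
E1 (Δl = ±1, |Δm_l| ≤ 1): satisfied.
E2 (Δl = 0,±2, l_i+l_f ≥ 2, |Δm_l| ≤ 2): not satisfied.

E1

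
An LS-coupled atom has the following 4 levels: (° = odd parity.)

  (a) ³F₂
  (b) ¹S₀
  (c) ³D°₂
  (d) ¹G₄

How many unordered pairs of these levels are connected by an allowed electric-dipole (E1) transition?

1

(a)–(b): forbidden (parity, ΔS, ΔL, ΔJ).
(a)–(c): allowed.
(a)–(d): forbidden (parity, ΔS, ΔJ).
(b)–(c): forbidden (ΔS, ΔL, ΔJ).
(b)–(d): forbidden (parity, ΔL, ΔJ).
(c)–(d): forbidden (ΔS, ΔL, ΔJ).
Allowed pairs: 1 of 6.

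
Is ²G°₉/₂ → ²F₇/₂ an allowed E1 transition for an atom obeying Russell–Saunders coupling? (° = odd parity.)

allowed

Initial level: S=1/2, L=4, J=9/2, parity odd. Final level: S=1/2, L=3, J=7/2, parity even.
Parity must change: odd → even — satisfied.
ΔS = 0: S: 1/2 → 1/2 — satisfied.
ΔL = 0, ±1 (not L=0↔0): L: 4 → 3, ΔL = -1 — satisfied.
ΔJ = 0, ±1 (not J=0↔0): J: 9/2 → 7/2, ΔJ = -1 — satisfied.
All four E1 rules are satisfied.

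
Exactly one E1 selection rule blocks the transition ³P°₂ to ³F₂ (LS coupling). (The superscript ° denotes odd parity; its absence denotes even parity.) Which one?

the ΔL = 0, ±1 rule

Initial level: S=1, L=1, J=2, parity odd. Final level: S=1, L=3, J=2, parity even.
Parity must change: odd → even — ok.
ΔS = 0: S: 1 → 1 — ok.
ΔL = 0, ±1 (not L=0↔0): L: 1 → 3, ΔL = +2 — fails.
ΔJ = 0, ±1 (not J=0↔0): J: 2 → 2, ΔJ = +0 — ok.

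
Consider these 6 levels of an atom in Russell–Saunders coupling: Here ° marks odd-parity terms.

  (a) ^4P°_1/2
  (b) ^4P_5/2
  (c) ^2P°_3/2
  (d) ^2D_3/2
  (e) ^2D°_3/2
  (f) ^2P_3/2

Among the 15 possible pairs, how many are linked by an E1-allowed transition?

4

(a)–(b): forbidden (ΔJ).
(a)–(c): forbidden (parity, ΔS).
(a)–(d): forbidden (ΔS).
(a)–(e): forbidden (parity, ΔS).
(a)–(f): forbidden (ΔS).
(b)–(c): forbidden (ΔS).
(b)–(d): forbidden (parity, ΔS).
(b)–(e): forbidden (ΔS).
(b)–(f): forbidden (parity, ΔS).
(c)–(d): allowed.
(c)–(e): forbidden (parity).
(c)–(f): allowed.
(d)–(e): allowed.
(d)–(f): forbidden (parity).
(e)–(f): allowed.
Allowed pairs: 4 of 15.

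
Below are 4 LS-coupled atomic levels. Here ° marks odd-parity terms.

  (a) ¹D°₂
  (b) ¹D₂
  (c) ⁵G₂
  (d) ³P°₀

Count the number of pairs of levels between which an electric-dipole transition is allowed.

(a)–(b): allowed.
(a)–(c): forbidden (ΔS, ΔL).
(a)–(d): forbidden (parity, ΔS, ΔJ).
(b)–(c): forbidden (parity, ΔS, ΔL).
(b)–(d): forbidden (ΔS, ΔJ).
(c)–(d): forbidden (ΔS, ΔL, ΔJ).
Allowed pairs: 1 of 6.

1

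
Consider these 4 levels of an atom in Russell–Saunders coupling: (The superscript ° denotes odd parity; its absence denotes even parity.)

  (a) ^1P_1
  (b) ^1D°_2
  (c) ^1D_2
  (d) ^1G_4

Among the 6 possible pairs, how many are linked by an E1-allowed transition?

(a)–(b): allowed.
(a)–(c): forbidden (parity).
(a)–(d): forbidden (parity, ΔL, ΔJ).
(b)–(c): allowed.
(b)–(d): forbidden (ΔL, ΔJ).
(c)–(d): forbidden (parity, ΔL, ΔJ).
Allowed pairs: 2 of 6.

2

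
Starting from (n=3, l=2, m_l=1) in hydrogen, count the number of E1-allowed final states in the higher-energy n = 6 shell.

E1 requires Δl = ±1, so l_f ∈ {1, 3}; with 0 ≤ l_f ≤ n_f−1 = 5, the allowed l_f values are {1, 3}.
For l_f = 1: m_f ∈ {m_i−1, m_i, m_i+1} ∩ [−1, 1] = {0, 1} → 2 states.
For l_f = 3: m_f ∈ {m_i−1, m_i, m_i+1} ∩ [−3, 3] = {0, 1, 2} → 3 states.
Total: 5.

5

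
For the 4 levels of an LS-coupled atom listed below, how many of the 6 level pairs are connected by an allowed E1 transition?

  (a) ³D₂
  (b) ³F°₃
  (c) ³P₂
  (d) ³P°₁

3

(a)–(b): allowed.
(a)–(c): forbidden (parity).
(a)–(d): allowed.
(b)–(c): forbidden (ΔL).
(b)–(d): forbidden (parity, ΔL, ΔJ).
(c)–(d): allowed.
Allowed pairs: 3 of 6.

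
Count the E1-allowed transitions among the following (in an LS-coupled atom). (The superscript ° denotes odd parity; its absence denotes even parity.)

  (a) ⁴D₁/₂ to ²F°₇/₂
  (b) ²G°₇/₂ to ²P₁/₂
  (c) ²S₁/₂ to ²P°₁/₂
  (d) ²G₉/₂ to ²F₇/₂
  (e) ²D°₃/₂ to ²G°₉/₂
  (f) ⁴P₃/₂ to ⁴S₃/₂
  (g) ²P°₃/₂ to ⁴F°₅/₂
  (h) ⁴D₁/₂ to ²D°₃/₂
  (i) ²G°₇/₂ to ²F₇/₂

(a) forbidden (ΔS, ΔJ fail)
(b) forbidden (ΔL, ΔJ fail)
(c) allowed
(d) forbidden (parity fails)
(e) forbidden (parity, ΔL, ΔJ fail)
(f) forbidden (parity fails)
(g) forbidden (parity, ΔS, ΔL fail)
(h) forbidden (ΔS fails)
(i) allowed
Total allowed: 2 of 9.

2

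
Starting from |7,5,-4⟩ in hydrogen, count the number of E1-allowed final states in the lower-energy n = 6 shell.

2

E1 requires Δl = ±1, so l_f ∈ {4, 6}; with 0 ≤ l_f ≤ n_f−1 = 5, the allowed l_f values are {4}.
For l_f = 4: m_f ∈ {m_i−1, m_i, m_i+1} ∩ [−4, 4] = {-4, -3} → 2 states.
Total: 2.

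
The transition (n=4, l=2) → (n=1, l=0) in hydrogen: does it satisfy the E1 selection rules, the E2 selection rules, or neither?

E2

Δl = 0 − 2 = -2; l_i + l_f = 2.
E1 (Δl = ±1): not satisfied.
E2 (Δl = 0,±2, l_i+l_f ≥ 2): satisfied.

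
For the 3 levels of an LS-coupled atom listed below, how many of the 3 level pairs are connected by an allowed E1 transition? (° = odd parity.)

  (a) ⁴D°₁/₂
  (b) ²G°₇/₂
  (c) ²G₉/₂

1

(a)–(b): forbidden (parity, ΔS, ΔL, ΔJ).
(a)–(c): forbidden (ΔS, ΔL, ΔJ).
(b)–(c): allowed.
Allowed pairs: 1 of 3.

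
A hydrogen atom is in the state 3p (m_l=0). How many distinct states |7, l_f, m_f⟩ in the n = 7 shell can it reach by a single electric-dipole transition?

4

E1 requires Δl = ±1, so l_f ∈ {0, 2}; with 0 ≤ l_f ≤ n_f−1 = 6, the allowed l_f values are {0, 2}.
For l_f = 0: m_f ∈ {m_i−1, m_i, m_i+1} ∩ [−0, 0] = {0} → 1 state.
For l_f = 2: m_f ∈ {m_i−1, m_i, m_i+1} ∩ [−2, 2] = {-1, 0, 1} → 3 states.
Total: 4.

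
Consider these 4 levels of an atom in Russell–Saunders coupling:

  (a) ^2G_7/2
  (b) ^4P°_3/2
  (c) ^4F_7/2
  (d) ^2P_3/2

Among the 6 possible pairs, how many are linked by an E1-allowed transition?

(a)–(b): forbidden (ΔS, ΔL, ΔJ).
(a)–(c): forbidden (parity, ΔS).
(a)–(d): forbidden (parity, ΔL, ΔJ).
(b)–(c): forbidden (ΔL, ΔJ).
(b)–(d): forbidden (ΔS).
(c)–(d): forbidden (parity, ΔS, ΔL, ΔJ).
Allowed pairs: 0 of 6.

0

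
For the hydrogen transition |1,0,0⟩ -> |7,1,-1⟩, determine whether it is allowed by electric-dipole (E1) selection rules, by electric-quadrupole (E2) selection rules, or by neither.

E1

Δl = 1 − 0 = +1; l_i + l_f = 1.
Δm_l = -1.
E1 (Δl = ±1, |Δm_l| ≤ 1): satisfied.
E2 (Δl = 0,±2, l_i+l_f ≥ 2, |Δm_l| ≤ 2): not satisfied.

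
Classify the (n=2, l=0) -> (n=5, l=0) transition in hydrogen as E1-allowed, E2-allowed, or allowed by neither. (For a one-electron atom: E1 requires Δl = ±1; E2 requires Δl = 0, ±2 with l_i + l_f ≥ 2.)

neither

Δl = 0 − 0 = +0; l_i + l_f = 0.
E1 (Δl = ±1): not satisfied.
E2 (Δl = 0,±2, l_i+l_f ≥ 2): not satisfied.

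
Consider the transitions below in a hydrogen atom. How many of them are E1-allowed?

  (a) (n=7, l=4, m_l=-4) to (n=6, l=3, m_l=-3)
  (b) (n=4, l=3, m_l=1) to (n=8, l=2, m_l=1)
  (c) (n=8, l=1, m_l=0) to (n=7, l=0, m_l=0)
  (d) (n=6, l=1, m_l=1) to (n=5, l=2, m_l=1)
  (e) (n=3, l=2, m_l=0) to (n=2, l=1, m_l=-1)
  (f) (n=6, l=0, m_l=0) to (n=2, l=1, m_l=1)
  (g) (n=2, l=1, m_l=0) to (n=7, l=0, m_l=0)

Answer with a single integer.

(a) allowed
(b) allowed
(c) allowed
(d) allowed
(e) allowed
(f) allowed
(g) allowed
Total allowed: 7 of 7.

7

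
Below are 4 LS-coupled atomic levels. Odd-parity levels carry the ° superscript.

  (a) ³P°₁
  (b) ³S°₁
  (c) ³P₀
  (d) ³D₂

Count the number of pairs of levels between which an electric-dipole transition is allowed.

3

(a)–(b): forbidden (parity).
(a)–(c): allowed.
(a)–(d): allowed.
(b)–(c): allowed.
(b)–(d): forbidden (ΔL).
(c)–(d): forbidden (parity, ΔJ).
Allowed pairs: 3 of 6.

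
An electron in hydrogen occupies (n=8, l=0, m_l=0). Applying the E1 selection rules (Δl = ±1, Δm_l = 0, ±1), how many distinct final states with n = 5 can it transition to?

3

E1 requires Δl = ±1, so l_f ∈ {-1, 1}; with 0 ≤ l_f ≤ n_f−1 = 4, the allowed l_f values are {1}.
For l_f = 1: m_f ∈ {m_i−1, m_i, m_i+1} ∩ [−1, 1] = {-1, 0, 1} → 3 states.
Total: 3.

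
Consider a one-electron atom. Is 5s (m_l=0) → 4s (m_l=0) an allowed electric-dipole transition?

forbidden

l: 0 → 0 (Δl = +0). Δl = ±1 violated.
m_l: 0 → 0 (Δm_l = +0). |Δm_l| ≤ 1 satisfied.
The transition is electric-dipole forbidden.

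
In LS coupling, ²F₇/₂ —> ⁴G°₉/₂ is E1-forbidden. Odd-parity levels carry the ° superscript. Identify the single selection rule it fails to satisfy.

the ΔS = 0 rule

Parity must change: even → odd — ok.
ΔJ = 0, ±1 (not J=0↔0): J: 7/2 → 9/2, ΔJ = +1 — ok.
ΔS = 0: S: 1/2 → 3/2 — fails.
ΔL = 0, ±1 (not L=0↔0): L: 3 → 4, ΔL = +1 — ok.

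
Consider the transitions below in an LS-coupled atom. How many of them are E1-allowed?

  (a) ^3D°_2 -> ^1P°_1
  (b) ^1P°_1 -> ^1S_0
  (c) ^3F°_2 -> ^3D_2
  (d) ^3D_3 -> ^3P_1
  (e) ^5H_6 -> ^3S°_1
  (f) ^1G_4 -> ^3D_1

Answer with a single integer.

2

(a) forbidden (parity, ΔS fail)
(b) allowed
(c) allowed
(d) forbidden (parity, ΔJ fail)
(e) forbidden (ΔS, ΔL, ΔJ fail)
(f) forbidden (parity, ΔS, ΔL, ΔJ fail)
Total allowed: 2 of 6.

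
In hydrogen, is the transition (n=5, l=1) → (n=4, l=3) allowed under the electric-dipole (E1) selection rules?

Δl = 3 − 1 = +2; the E1 rule Δl = ±1 is ✗.
The transition is electric-dipole forbidden.

forbidden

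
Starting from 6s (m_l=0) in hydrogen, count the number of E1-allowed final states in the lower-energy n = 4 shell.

E1 requires Δl = ±1, so l_f ∈ {-1, 1}; with 0 ≤ l_f ≤ n_f−1 = 3, the allowed l_f values are {1}.
For l_f = 1: m_f ∈ {m_i−1, m_i, m_i+1} ∩ [−1, 1] = {-1, 0, 1} → 3 states.
Total: 3.

3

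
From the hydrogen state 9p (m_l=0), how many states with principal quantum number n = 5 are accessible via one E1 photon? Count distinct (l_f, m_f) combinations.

4

E1 requires Δl = ±1, so l_f ∈ {0, 2}; with 0 ≤ l_f ≤ n_f−1 = 4, the allowed l_f values are {0, 2}.
For l_f = 0: m_f ∈ {m_i−1, m_i, m_i+1} ∩ [−0, 0] = {0} → 1 state.
For l_f = 2: m_f ∈ {m_i−1, m_i, m_i+1} ∩ [−2, 2] = {-1, 0, 1} → 3 states.
Total: 4.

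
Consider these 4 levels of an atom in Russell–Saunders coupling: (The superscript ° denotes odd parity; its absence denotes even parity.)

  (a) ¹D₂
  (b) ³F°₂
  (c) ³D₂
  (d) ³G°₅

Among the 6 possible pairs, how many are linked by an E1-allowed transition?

(a)–(b): forbidden (ΔS).
(a)–(c): forbidden (parity, ΔS).
(a)–(d): forbidden (ΔS, ΔL, ΔJ).
(b)–(c): allowed.
(b)–(d): forbidden (parity, ΔJ).
(c)–(d): forbidden (ΔL, ΔJ).
Allowed pairs: 1 of 6.

1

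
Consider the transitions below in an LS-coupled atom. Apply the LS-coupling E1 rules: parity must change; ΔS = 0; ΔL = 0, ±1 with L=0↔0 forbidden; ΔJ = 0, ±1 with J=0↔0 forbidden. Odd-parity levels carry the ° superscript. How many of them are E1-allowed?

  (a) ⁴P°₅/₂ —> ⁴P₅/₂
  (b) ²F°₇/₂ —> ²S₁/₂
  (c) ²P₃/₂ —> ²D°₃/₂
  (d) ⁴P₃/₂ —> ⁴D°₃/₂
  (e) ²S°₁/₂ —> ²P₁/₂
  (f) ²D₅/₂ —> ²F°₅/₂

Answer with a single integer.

(a) allowed
(b) forbidden (ΔL, ΔJ fail)
(c) allowed
(d) allowed
(e) allowed
(f) allowed
Total allowed: 5 of 6.

5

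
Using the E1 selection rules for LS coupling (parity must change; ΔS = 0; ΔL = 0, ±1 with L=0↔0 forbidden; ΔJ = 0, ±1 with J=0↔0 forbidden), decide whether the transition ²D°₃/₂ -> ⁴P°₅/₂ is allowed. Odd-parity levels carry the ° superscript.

forbidden

Parity must change: odd → odd — violated.
ΔJ = 0, ±1 (not J=0↔0): J: 3/2 → 5/2, ΔJ = +1 — satisfied.
ΔL = 0, ±1 (not L=0↔0): L: 2 → 1, ΔL = -1 — satisfied.
ΔS = 0: S: 1/2 → 3/2 — violated.
Rule(s) violated: parity, ΔS.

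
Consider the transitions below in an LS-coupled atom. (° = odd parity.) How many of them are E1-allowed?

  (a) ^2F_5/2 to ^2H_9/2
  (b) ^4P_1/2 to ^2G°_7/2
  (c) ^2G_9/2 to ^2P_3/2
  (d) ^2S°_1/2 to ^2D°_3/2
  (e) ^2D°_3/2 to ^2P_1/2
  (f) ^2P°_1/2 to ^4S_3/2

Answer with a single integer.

(a) forbidden (parity, ΔL, ΔJ fail)
(b) forbidden (ΔS, ΔL, ΔJ fail)
(c) forbidden (parity, ΔL, ΔJ fail)
(d) forbidden (parity, ΔL fail)
(e) allowed
(f) forbidden (ΔS fails)
Total allowed: 1 of 6.

1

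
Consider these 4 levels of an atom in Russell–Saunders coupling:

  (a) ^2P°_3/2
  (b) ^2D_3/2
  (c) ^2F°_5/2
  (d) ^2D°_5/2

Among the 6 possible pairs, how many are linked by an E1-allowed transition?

3

(a)–(b): allowed.
(a)–(c): forbidden (parity, ΔL).
(a)–(d): forbidden (parity).
(b)–(c): allowed.
(b)–(d): allowed.
(c)–(d): forbidden (parity).
Allowed pairs: 3 of 6.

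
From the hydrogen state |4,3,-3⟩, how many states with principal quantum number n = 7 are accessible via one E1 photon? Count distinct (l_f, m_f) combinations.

E1 requires Δl = ±1, so l_f ∈ {2, 4}; with 0 ≤ l_f ≤ n_f−1 = 6, the allowed l_f values are {2, 4}.
For l_f = 2: m_f ∈ {m_i−1, m_i, m_i+1} ∩ [−2, 2] = {-2} → 1 state.
For l_f = 4: m_f ∈ {m_i−1, m_i, m_i+1} ∩ [−4, 4] = {-4, -3, -2} → 3 states.
Total: 4.

4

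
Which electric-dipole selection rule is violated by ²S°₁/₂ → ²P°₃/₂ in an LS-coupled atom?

Reading off the term symbols: S 1/2→1/2, L 0→1, J 1/2→3/2, parity odd→odd.
ΔL = 0, ±1 (not L=0↔0): L: 0 → 1, ΔL = +1 — satisfied.
Parity must change: odd → odd — violated.
ΔJ = 0, ±1 (not J=0↔0): J: 1/2 → 3/2, ΔJ = +1 — satisfied.
ΔS = 0: S: 1/2 → 1/2 — satisfied.

parity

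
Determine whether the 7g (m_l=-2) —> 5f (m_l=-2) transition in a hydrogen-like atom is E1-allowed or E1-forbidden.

Initial l = 4, final l = 3, so Δl = -1. E1 requires Δl = ±1: ✓.
Δm_l = -2 − (-2) = +0. E1 requires Δm_l = 0, ±1: ✓.
All E1 selection rules are satisfied.

allowed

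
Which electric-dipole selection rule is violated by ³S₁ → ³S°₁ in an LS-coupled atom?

the L=0 ↔ L=0 exclusion

Parity must change: even → odd — satisfied.
ΔS = 0: S: 1 → 1 — satisfied.
ΔL = 0, ±1 (not L=0↔0): L: 0 → 0, ΔL = +0 — violated.
ΔJ = 0, ±1 (not J=0↔0): J: 1 → 1, ΔJ = +0 — satisfied.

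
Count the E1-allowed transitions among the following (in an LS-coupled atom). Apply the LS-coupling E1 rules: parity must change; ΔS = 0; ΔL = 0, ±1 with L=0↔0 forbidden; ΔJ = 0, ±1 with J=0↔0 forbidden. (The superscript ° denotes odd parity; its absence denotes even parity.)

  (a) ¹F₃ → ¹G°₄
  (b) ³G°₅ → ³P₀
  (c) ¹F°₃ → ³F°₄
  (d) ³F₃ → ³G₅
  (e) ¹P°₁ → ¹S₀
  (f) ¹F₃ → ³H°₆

2

(a) allowed
(b) forbidden (ΔL, ΔJ fail)
(c) forbidden (parity, ΔS fail)
(d) forbidden (parity, ΔJ fail)
(e) allowed
(f) forbidden (ΔS, ΔL, ΔJ fail)
Total allowed: 2 of 6.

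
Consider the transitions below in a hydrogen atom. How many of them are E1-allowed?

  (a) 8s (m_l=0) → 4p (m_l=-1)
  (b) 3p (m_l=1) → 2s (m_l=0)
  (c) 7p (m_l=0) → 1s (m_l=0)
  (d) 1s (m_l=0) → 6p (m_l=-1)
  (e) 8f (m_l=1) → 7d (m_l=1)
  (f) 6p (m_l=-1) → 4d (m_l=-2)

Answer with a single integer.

6

(a) allowed
(b) allowed
(c) allowed
(d) allowed
(e) allowed
(f) allowed
Total allowed: 6 of 6.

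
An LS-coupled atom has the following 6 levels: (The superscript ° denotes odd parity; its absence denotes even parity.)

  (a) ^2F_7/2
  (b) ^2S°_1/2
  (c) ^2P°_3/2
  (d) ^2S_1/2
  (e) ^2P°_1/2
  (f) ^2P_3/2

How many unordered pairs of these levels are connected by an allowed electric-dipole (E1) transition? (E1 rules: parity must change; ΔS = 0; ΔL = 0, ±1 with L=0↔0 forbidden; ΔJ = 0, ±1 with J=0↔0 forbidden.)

(a)–(b): forbidden (ΔL, ΔJ).
(a)–(c): forbidden (ΔL, ΔJ).
(a)–(d): forbidden (parity, ΔL, ΔJ).
(a)–(e): forbidden (ΔL, ΔJ).
(a)–(f): forbidden (parity, ΔL, ΔJ).
(b)–(c): forbidden (parity).
(b)–(d): forbidden (ΔL).
(b)–(e): forbidden (parity).
(b)–(f): allowed.
(c)–(d): allowed.
(c)–(e): forbidden (parity).
(c)–(f): allowed.
(d)–(e): allowed.
(d)–(f): forbidden (parity).
(e)–(f): allowed.
Allowed pairs: 5 of 15.

5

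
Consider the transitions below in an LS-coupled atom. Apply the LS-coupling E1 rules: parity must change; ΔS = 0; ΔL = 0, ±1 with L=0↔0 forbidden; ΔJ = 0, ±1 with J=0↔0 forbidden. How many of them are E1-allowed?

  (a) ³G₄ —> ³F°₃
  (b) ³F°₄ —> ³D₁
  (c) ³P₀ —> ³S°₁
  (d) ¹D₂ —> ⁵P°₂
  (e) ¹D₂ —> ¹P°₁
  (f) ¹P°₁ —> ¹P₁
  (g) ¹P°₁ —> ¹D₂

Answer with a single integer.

(a) allowed
(b) forbidden (ΔJ fails)
(c) allowed
(d) forbidden (ΔS fails)
(e) allowed
(f) allowed
(g) allowed
Total allowed: 5 of 7.

5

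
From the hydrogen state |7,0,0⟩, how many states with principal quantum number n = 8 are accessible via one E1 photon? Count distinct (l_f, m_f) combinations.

E1 requires Δl = ±1, so l_f ∈ {-1, 1}; with 0 ≤ l_f ≤ n_f−1 = 7, the allowed l_f values are {1}.
For l_f = 1: m_f ∈ {m_i−1, m_i, m_i+1} ∩ [−1, 1] = {-1, 0, 1} → 3 states.
Total: 3.

3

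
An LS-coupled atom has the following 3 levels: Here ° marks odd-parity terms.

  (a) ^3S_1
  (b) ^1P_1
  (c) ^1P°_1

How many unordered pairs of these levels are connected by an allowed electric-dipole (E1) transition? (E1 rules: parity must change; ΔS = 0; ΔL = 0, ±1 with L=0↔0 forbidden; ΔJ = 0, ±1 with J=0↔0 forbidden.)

1

(a)–(b): forbidden (parity, ΔS).
(a)–(c): forbidden (ΔS).
(b)–(c): allowed.
Allowed pairs: 1 of 3.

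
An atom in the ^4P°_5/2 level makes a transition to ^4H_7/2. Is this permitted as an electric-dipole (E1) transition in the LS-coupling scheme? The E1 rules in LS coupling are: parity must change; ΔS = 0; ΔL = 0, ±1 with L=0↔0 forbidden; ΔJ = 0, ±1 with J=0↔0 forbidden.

forbidden

Initial level: S=3/2, L=1, J=5/2, parity odd. Final level: S=3/2, L=5, J=7/2, parity even.
ΔS = 0: S: 3/2 → 3/2 — satisfied.
ΔL = 0, ±1 (not L=0↔0): L: 1 → 5, ΔL = +4 — violated.
Parity must change: odd → even — satisfied.
ΔJ = 0, ±1 (not J=0↔0): J: 5/2 → 7/2, ΔJ = +1 — satisfied.
Rule(s) violated: ΔL.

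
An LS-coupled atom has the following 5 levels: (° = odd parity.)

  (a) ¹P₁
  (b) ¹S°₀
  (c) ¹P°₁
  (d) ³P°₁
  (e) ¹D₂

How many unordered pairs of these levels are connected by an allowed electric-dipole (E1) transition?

3

(a)–(b): allowed.
(a)–(c): allowed.
(a)–(d): forbidden (ΔS).
(a)–(e): forbidden (parity).
(b)–(c): forbidden (parity).
(b)–(d): forbidden (parity, ΔS).
(b)–(e): forbidden (ΔL, ΔJ).
(c)–(d): forbidden (parity, ΔS).
(c)–(e): allowed.
(d)–(e): forbidden (ΔS).
Allowed pairs: 3 of 10.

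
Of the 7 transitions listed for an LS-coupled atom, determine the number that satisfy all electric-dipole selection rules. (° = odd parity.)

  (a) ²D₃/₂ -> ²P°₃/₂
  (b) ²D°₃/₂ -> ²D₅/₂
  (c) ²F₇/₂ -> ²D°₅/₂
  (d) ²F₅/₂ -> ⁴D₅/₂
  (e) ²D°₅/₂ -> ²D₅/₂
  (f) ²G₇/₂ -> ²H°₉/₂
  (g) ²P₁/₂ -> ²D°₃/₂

(a) allowed
(b) allowed
(c) allowed
(d) forbidden (parity, ΔS fail)
(e) allowed
(f) allowed
(g) allowed
Total allowed: 6 of 7.

6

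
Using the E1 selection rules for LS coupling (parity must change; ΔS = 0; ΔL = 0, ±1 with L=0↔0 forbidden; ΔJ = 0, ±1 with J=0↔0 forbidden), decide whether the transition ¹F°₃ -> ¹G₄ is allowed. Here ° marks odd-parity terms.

Reading off the term symbols: S 0→0, L 3→4, J 3→4, parity odd→even.
Parity must change: odd → even — ✓.
ΔS = 0: S: 0 → 0 — ✓.
ΔL = 0, ±1 (not L=0↔0): L: 3 → 4, ΔL = +1 — ✓.
ΔJ = 0, ±1 (not J=0↔0): J: 3 → 4, ΔJ = +1 — ✓.
All four E1 rules are satisfied.

allowed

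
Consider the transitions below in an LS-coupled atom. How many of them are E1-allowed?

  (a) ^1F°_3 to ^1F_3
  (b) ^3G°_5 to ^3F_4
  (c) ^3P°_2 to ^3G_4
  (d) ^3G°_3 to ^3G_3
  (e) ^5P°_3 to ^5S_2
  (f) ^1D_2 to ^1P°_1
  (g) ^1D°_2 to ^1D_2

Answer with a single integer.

6

(a) allowed
(b) allowed
(c) forbidden (ΔL, ΔJ fail)
(d) allowed
(e) allowed
(f) allowed
(g) allowed
Total allowed: 6 of 7.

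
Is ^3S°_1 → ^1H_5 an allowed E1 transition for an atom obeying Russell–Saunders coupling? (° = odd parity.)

forbidden

Reading off the term symbols: S 1→0, L 0→5, J 1→5, parity odd→even.
Parity must change: odd → even — ok.
ΔS = 0: S: 1 → 0 — fails.
ΔL = 0, ±1 (not L=0↔0): L: 0 → 5, ΔL = +5 — fails.
ΔJ = 0, ±1 (not J=0↔0): J: 1 → 5, ΔJ = +4 — fails.
Rule(s) violated: ΔS, ΔL, ΔJ.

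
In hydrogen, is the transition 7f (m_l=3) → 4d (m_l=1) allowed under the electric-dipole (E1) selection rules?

Initial l = 3, final l = 2, so Δl = -1. E1 requires Δl = ±1: ✓.
Δm_l = 1 − (3) = -2. E1 requires Δm_l = 0, ±1: ✗.
The transition is electric-dipole forbidden.

forbidden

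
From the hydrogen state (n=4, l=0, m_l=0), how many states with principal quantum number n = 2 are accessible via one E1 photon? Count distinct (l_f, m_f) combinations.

3

E1 requires Δl = ±1, so l_f ∈ {-1, 1}; with 0 ≤ l_f ≤ n_f−1 = 1, the allowed l_f values are {1}.
For l_f = 1: m_f ∈ {m_i−1, m_i, m_i+1} ∩ [−1, 1] = {-1, 0, 1} → 3 states.
Total: 3.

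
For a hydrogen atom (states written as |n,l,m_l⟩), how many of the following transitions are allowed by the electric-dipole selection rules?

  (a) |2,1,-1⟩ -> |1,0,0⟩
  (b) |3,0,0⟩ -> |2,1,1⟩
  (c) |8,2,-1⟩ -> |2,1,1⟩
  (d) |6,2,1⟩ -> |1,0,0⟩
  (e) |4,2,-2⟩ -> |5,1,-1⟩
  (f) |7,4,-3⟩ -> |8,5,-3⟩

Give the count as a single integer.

(a) allowed
(b) allowed
(c) forbidden — Δm_l = +2 (E1 requires Δm_l = 0, ±1)
(d) forbidden — Δl = -2 (E1 requires Δl = ±1)
(e) allowed
(f) allowed
Total allowed: 4 of 6.

4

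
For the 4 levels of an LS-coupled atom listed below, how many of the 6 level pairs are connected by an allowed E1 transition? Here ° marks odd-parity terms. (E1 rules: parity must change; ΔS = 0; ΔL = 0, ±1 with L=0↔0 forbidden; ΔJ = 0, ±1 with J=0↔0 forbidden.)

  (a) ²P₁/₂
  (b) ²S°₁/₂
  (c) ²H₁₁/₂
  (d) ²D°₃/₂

2

(a)–(b): allowed.
(a)–(c): forbidden (parity, ΔL, ΔJ).
(a)–(d): allowed.
(b)–(c): forbidden (ΔL, ΔJ).
(b)–(d): forbidden (parity, ΔL).
(c)–(d): forbidden (ΔL, ΔJ).
Allowed pairs: 2 of 6.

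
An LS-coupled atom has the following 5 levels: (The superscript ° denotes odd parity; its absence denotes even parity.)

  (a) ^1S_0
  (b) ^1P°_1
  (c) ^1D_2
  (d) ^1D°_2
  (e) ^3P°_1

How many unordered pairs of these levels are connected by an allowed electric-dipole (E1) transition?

(a)–(b): allowed.
(a)–(c): forbidden (parity, ΔL, ΔJ).
(a)–(d): forbidden (ΔL, ΔJ).
(a)–(e): forbidden (ΔS).
(b)–(c): allowed.
(b)–(d): forbidden (parity).
(b)–(e): forbidden (parity, ΔS).
(c)–(d): allowed.
(c)–(e): forbidden (ΔS).
(d)–(e): forbidden (parity, ΔS).
Allowed pairs: 3 of 10.

3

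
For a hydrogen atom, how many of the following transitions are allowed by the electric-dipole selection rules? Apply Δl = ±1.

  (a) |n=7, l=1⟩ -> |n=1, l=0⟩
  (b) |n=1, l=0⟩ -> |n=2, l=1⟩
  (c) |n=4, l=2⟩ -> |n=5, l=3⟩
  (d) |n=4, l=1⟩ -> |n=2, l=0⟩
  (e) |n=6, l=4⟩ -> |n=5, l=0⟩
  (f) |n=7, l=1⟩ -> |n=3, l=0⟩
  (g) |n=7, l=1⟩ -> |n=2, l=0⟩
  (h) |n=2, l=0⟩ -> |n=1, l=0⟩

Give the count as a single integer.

6

(a) allowed
(b) allowed
(c) allowed
(d) allowed
(e) forbidden — Δl = -4 (E1 requires Δl = ±1)
(f) allowed
(g) allowed
(h) forbidden — Δl = +0 (E1 requires Δl = ±1)
Total allowed: 6 of 8.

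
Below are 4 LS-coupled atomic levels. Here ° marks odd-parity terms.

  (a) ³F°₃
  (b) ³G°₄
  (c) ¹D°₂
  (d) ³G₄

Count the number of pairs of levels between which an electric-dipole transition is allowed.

2

(a)–(b): forbidden (parity).
(a)–(c): forbidden (parity, ΔS).
(a)–(d): allowed.
(b)–(c): forbidden (parity, ΔS, ΔL, ΔJ).
(b)–(d): allowed.
(c)–(d): forbidden (ΔS, ΔL, ΔJ).
Allowed pairs: 2 of 6.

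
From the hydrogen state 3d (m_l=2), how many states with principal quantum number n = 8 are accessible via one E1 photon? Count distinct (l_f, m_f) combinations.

E1 requires Δl = ±1, so l_f ∈ {1, 3}; with 0 ≤ l_f ≤ n_f−1 = 7, the allowed l_f values are {1, 3}.
For l_f = 1: m_f ∈ {m_i−1, m_i, m_i+1} ∩ [−1, 1] = {1} → 1 state.
For l_f = 3: m_f ∈ {m_i−1, m_i, m_i+1} ∩ [−3, 3] = {1, 2, 3} → 3 states.
Total: 4.

4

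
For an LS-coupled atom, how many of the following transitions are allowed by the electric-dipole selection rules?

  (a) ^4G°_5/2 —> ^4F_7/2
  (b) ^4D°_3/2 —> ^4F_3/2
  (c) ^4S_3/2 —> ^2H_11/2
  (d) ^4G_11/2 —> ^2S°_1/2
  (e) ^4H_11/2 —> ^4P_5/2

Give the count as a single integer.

(a) allowed
(b) allowed
(c) forbidden (parity, ΔS, ΔL, ΔJ fail)
(d) forbidden (ΔS, ΔL, ΔJ fail)
(e) forbidden (parity, ΔL, ΔJ fail)
Total allowed: 2 of 5.

2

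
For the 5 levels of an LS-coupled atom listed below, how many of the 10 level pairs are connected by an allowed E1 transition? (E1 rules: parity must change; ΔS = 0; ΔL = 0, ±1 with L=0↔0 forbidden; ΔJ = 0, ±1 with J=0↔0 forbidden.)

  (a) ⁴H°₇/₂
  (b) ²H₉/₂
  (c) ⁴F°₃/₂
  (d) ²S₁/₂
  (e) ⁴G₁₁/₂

(a)–(b): forbidden (ΔS).
(a)–(c): forbidden (parity, ΔL, ΔJ).
(a)–(d): forbidden (ΔS, ΔL, ΔJ).
(a)–(e): forbidden (ΔJ).
(b)–(c): forbidden (ΔS, ΔL, ΔJ).
(b)–(d): forbidden (parity, ΔL, ΔJ).
(b)–(e): forbidden (parity, ΔS).
(c)–(d): forbidden (ΔS, ΔL).
(c)–(e): forbidden (ΔJ).
(d)–(e): forbidden (parity, ΔS, ΔL, ΔJ).
Allowed pairs: 0 of 10.

0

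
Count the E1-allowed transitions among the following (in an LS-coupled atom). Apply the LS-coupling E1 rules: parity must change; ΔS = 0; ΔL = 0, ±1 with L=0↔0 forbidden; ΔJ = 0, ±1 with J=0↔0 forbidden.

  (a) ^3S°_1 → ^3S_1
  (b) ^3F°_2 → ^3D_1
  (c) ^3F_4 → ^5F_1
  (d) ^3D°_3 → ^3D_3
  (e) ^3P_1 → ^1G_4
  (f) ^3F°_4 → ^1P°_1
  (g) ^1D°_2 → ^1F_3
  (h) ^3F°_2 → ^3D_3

4

(a) forbidden (ΔL fails)
(b) allowed
(c) forbidden (parity, ΔS, ΔJ fail)
(d) allowed
(e) forbidden (parity, ΔS, ΔL, ΔJ fail)
(f) forbidden (parity, ΔS, ΔL, ΔJ fail)
(g) allowed
(h) allowed
Total allowed: 4 of 8.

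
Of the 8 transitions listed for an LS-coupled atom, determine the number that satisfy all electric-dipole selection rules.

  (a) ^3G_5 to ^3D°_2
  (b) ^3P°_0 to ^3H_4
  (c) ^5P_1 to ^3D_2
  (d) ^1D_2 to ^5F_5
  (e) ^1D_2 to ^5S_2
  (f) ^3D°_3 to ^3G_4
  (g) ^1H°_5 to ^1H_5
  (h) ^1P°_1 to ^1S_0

(a) forbidden (ΔL, ΔJ fail)
(b) forbidden (ΔL, ΔJ fail)
(c) forbidden (parity, ΔS fail)
(d) forbidden (parity, ΔS, ΔJ fail)
(e) forbidden (parity, ΔS, ΔL fail)
(f) forbidden (ΔL fails)
(g) allowed
(h) allowed
Total allowed: 2 of 8.

2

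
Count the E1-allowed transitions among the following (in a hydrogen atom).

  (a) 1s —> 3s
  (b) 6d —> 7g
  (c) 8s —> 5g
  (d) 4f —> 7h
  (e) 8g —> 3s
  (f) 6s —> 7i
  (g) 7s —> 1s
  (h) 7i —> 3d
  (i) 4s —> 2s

(a) forbidden — Δl = +0 (E1 requires Δl = ±1)
(b) forbidden — Δl = +2 (E1 requires Δl = ±1)
(c) forbidden — Δl = +4 (E1 requires Δl = ±1)
(d) forbidden — Δl = +2 (E1 requires Δl = ±1)
(e) forbidden — Δl = -4 (E1 requires Δl = ±1)
(f) forbidden — Δl = +6 (E1 requires Δl = ±1)
(g) forbidden — Δl = +0 (E1 requires Δl = ±1)
(h) forbidden — Δl = -4 (E1 requires Δl = ±1)
(i) forbidden — Δl = +0 (E1 requires Δl = ±1)
Total allowed: 0 of 9.

0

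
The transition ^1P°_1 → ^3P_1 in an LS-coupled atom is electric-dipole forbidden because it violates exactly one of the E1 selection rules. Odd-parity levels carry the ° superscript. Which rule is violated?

the ΔS = 0 rule

Initial level: S=0, L=1, J=1, parity odd. Final level: S=1, L=1, J=1, parity even.
Parity must change: odd → even — satisfied.
ΔS = 0: S: 0 → 1 — violated.
ΔL = 0, ±1 (not L=0↔0): L: 1 → 1, ΔL = +0 — satisfied.
ΔJ = 0, ±1 (not J=0↔0): J: 1 → 1, ΔJ = +0 — satisfied.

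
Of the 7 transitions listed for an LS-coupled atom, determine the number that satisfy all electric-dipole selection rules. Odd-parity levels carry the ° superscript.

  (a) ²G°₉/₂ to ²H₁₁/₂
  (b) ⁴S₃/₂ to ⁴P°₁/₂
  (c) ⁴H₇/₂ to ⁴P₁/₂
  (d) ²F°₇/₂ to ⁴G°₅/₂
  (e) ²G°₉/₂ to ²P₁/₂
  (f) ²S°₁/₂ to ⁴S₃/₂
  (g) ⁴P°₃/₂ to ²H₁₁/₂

2

(a) allowed
(b) allowed
(c) forbidden (parity, ΔL, ΔJ fail)
(d) forbidden (parity, ΔS fail)
(e) forbidden (ΔL, ΔJ fail)
(f) forbidden (ΔS, ΔL fail)
(g) forbidden (ΔS, ΔL, ΔJ fail)
Total allowed: 2 of 7.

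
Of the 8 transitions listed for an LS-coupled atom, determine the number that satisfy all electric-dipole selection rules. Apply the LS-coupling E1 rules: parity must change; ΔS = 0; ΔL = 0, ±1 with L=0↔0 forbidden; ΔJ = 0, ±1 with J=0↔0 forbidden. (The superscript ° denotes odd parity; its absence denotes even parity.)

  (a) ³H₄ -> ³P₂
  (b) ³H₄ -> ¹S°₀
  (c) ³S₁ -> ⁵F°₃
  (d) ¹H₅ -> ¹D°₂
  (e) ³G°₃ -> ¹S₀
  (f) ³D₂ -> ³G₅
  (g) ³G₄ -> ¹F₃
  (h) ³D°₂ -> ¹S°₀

0

(a) forbidden (parity, ΔL, ΔJ fail)
(b) forbidden (ΔS, ΔL, ΔJ fail)
(c) forbidden (ΔS, ΔL, ΔJ fail)
(d) forbidden (ΔL, ΔJ fail)
(e) forbidden (ΔS, ΔL, ΔJ fail)
(f) forbidden (parity, ΔL, ΔJ fail)
(g) forbidden (parity, ΔS fail)
(h) forbidden (parity, ΔS, ΔL, ΔJ fail)
Total allowed: 0 of 8.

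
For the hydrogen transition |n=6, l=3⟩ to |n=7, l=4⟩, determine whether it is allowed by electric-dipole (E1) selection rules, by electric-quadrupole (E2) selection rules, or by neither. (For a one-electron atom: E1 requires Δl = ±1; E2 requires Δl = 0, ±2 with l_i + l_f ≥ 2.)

Δl = 4 − 3 = +1; l_i + l_f = 7.
E1 (Δl = ±1): satisfied.
E2 (Δl = 0,±2, l_i+l_f ≥ 2): not satisfied.

E1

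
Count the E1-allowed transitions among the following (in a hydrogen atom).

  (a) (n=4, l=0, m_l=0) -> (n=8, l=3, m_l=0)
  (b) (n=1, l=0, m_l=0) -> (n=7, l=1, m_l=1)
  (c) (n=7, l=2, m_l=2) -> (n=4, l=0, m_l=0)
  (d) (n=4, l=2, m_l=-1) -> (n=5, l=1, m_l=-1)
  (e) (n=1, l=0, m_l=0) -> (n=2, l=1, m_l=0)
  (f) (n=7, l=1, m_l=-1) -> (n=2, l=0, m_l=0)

(a) forbidden — Δl = +3 (E1 requires Δl = ±1)
(b) allowed
(c) forbidden — Δl = -2 (E1 requires Δl = ±1); Δm_l = -2 (E1 requires Δm_l = 0, ±1)
(d) allowed
(e) allowed
(f) allowed
Total allowed: 4 of 6.

4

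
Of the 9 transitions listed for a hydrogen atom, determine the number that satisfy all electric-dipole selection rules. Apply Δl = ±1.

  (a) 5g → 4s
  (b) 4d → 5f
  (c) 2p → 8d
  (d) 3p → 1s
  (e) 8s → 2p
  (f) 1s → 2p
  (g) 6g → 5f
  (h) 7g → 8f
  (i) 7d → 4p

8

(a) forbidden — Δl = -4 (E1 requires Δl = ±1)
(b) allowed
(c) allowed
(d) allowed
(e) allowed
(f) allowed
(g) allowed
(h) allowed
(i) allowed
Total allowed: 8 of 9.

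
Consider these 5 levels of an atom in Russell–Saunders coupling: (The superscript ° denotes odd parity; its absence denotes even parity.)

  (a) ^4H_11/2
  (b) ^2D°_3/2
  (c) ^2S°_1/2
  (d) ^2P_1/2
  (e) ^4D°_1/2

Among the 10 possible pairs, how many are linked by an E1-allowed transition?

2

(a)–(b): forbidden (ΔS, ΔL, ΔJ).
(a)–(c): forbidden (ΔS, ΔL, ΔJ).
(a)–(d): forbidden (parity, ΔS, ΔL, ΔJ).
(a)–(e): forbidden (ΔL, ΔJ).
(b)–(c): forbidden (parity, ΔL).
(b)–(d): allowed.
(b)–(e): forbidden (parity, ΔS).
(c)–(d): allowed.
(c)–(e): forbidden (parity, ΔS, ΔL).
(d)–(e): forbidden (ΔS).
Allowed pairs: 2 of 10.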